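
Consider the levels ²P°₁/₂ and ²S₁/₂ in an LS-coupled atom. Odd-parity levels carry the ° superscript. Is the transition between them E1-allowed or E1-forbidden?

Reading off the term symbols: S 1/2→1/2, L 1→0, J 1/2→1/2, parity odd→even.
Parity must change: odd → even — passes.
ΔS = 0: S: 1/2 → 1/2 — passes.
ΔL = 0, ±1 (not L=0↔0): L: 1 → 0, ΔL = -1 — passes.
ΔJ = 0, ±1 (not J=0↔0): J: 1/2 → 1/2, ΔJ = +0 — passes.
All four E1 rules are satisfied.

allowed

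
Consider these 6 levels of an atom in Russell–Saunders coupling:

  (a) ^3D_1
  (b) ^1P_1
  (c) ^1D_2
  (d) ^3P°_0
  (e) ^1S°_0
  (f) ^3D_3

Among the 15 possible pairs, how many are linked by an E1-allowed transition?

(a)–(b): forbidden (parity, ΔS).
(a)–(c): forbidden (parity, ΔS).
(a)–(d): allowed.
(a)–(e): forbidden (ΔS, ΔL).
(a)–(f): forbidden (parity, ΔJ).
(b)–(c): forbidden (parity).
(b)–(d): forbidden (ΔS).
(b)–(e): allowed.
(b)–(f): forbidden (parity, ΔS, ΔJ).
(c)–(d): forbidden (ΔS, ΔJ).
(c)–(e): forbidden (ΔL, ΔJ).
(c)–(f): forbidden (parity, ΔS).
(d)–(e): forbidden (parity, ΔS, ΔJ).
(d)–(f): forbidden (ΔJ).
(e)–(f): forbidden (ΔS, ΔL, ΔJ).
Allowed pairs: 2 of 15.

2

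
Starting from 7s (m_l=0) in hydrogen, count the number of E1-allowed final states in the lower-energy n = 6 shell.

E1 requires Δl = ±1, so l_f ∈ {-1, 1}; with 0 ≤ l_f ≤ n_f−1 = 5, the allowed l_f values are {1}.
For l_f = 1: m_f ∈ {m_i−1, m_i, m_i+1} ∩ [−1, 1] = {-1, 0, 1} → 3 states.
Total: 3.

3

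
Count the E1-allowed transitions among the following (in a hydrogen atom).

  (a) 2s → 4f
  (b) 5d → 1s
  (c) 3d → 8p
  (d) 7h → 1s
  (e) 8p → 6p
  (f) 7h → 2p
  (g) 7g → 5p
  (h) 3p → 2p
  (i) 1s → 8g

1

(a) forbidden — Δl = +3 (E1 requires Δl = ±1)
(b) forbidden — Δl = -2 (E1 requires Δl = ±1)
(c) allowed
(d) forbidden — Δl = -5 (E1 requires Δl = ±1)
(e) forbidden — Δl = +0 (E1 requires Δl = ±1)
(f) forbidden — Δl = -4 (E1 requires Δl = ±1)
(g) forbidden — Δl = -3 (E1 requires Δl = ±1)
(h) forbidden — Δl = +0 (E1 requires Δl = ±1)
(i) forbidden — Δl = +4 (E1 requires Δl = ±1)
Total allowed: 1 of 9.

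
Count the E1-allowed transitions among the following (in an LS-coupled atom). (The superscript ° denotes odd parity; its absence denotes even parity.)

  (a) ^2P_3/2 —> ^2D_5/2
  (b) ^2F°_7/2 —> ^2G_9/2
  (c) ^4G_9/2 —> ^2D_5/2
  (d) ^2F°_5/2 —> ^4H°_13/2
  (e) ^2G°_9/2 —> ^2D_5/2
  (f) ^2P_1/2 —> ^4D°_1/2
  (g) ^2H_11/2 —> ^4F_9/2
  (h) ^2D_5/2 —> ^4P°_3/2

1

(a) forbidden (parity fails)
(b) allowed
(c) forbidden (parity, ΔS, ΔL, ΔJ fail)
(d) forbidden (parity, ΔS, ΔL, ΔJ fail)
(e) forbidden (ΔL, ΔJ fail)
(f) forbidden (ΔS fails)
(g) forbidden (parity, ΔS, ΔL fail)
(h) forbidden (ΔS fails)
Total allowed: 1 of 8.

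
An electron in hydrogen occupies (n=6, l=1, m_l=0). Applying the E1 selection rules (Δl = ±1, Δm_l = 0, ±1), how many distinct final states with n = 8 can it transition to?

E1 requires Δl = ±1, so l_f ∈ {0, 2}; with 0 ≤ l_f ≤ n_f−1 = 7, the allowed l_f values are {0, 2}.
For l_f = 0: m_f ∈ {m_i−1, m_i, m_i+1} ∩ [−0, 0] = {0} → 1 state.
For l_f = 2: m_f ∈ {m_i−1, m_i, m_i+1} ∩ [−2, 2] = {-1, 0, 1} → 3 states.
Total: 4.

4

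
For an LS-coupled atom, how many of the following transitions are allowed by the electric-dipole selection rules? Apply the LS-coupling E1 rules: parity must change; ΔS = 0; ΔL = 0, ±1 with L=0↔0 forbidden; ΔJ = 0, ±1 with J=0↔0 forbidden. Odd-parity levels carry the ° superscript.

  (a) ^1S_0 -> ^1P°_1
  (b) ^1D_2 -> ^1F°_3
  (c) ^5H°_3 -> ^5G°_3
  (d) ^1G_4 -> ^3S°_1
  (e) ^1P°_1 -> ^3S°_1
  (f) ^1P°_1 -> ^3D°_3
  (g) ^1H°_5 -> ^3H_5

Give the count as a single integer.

(a) allowed
(b) allowed
(c) forbidden (parity fails)
(d) forbidden (ΔS, ΔL, ΔJ fail)
(e) forbidden (parity, ΔS fail)
(f) forbidden (parity, ΔS, ΔJ fail)
(g) forbidden (ΔS fails)
Total allowed: 2 of 7.

2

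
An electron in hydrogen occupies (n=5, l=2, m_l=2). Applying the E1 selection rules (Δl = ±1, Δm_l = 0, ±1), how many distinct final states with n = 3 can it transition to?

1

E1 requires Δl = ±1, so l_f ∈ {1, 3}; with 0 ≤ l_f ≤ n_f−1 = 2, the allowed l_f values are {1}.
For l_f = 1: m_f ∈ {m_i−1, m_i, m_i+1} ∩ [−1, 1] = {1} → 1 state.
Total: 1.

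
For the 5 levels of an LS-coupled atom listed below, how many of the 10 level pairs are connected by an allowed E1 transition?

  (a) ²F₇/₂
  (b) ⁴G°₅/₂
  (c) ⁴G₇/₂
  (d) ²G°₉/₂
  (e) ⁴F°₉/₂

(a)–(b): forbidden (ΔS).
(a)–(c): forbidden (parity, ΔS).
(a)–(d): allowed.
(a)–(e): forbidden (ΔS).
(b)–(c): allowed.
(b)–(d): forbidden (parity, ΔS, ΔJ).
(b)–(e): forbidden (parity, ΔJ).
(c)–(d): forbidden (ΔS).
(c)–(e): allowed.
(d)–(e): forbidden (parity, ΔS).
Allowed pairs: 3 of 10.

3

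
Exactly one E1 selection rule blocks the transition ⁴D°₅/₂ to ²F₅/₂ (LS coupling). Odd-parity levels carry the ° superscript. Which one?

Initial level: S=3/2, L=2, J=5/2, parity odd. Final level: S=1/2, L=3, J=5/2, parity even.
Parity must change: odd → even — satisfied.
ΔS = 0: S: 3/2 → 1/2 — violated.
ΔL = 0, ±1 (not L=0↔0): L: 2 → 3, ΔL = +1 — satisfied.
ΔJ = 0, ±1 (not J=0↔0): J: 5/2 → 5/2, ΔJ = +0 — satisfied.

the ΔS = 0 rule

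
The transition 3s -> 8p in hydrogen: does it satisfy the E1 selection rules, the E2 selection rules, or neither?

E1

Δl = 1 − 0 = +1; l_i + l_f = 1.
E1 (Δl = ±1): satisfied.
E2 (Δl = 0,±2, l_i+l_f ≥ 2): not satisfied.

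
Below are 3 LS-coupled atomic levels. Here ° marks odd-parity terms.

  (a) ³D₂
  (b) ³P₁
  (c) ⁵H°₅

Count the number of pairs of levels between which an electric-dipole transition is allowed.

0

(a)–(b): forbidden (parity).
(a)–(c): forbidden (ΔS, ΔL, ΔJ).
(b)–(c): forbidden (ΔS, ΔL, ΔJ).
Allowed pairs: 0 of 3.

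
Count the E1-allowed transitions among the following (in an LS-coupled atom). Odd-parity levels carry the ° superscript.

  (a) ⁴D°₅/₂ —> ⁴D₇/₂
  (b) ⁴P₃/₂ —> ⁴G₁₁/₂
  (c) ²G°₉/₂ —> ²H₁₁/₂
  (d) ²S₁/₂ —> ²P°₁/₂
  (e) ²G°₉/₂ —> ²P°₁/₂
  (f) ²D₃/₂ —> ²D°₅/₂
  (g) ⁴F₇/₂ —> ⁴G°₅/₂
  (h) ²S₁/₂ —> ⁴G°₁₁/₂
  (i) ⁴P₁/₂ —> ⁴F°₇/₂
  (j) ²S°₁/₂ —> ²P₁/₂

6

(a) allowed
(b) forbidden (parity, ΔL, ΔJ fail)
(c) allowed
(d) allowed
(e) forbidden (parity, ΔL, ΔJ fail)
(f) allowed
(g) allowed
(h) forbidden (ΔS, ΔL, ΔJ fail)
(i) forbidden (ΔL, ΔJ fail)
(j) allowed
Total allowed: 6 of 10.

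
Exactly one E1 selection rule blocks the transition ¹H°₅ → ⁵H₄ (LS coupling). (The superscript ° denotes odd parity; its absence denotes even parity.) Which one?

Parity must change: odd → even — ok.
ΔS = 0: S: 0 → 2 — fails.
ΔL = 0, ±1 (not L=0↔0): L: 5 → 5, ΔL = +0 — ok.
ΔJ = 0, ±1 (not J=0↔0): J: 5 → 4, ΔJ = -1 — ok.

the ΔS = 0 rule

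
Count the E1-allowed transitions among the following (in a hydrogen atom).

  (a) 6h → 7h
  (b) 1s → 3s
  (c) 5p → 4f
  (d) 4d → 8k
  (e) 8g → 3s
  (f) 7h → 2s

0

(a) forbidden — Δl = +0 (E1 requires Δl = ±1)
(b) forbidden — Δl = +0 (E1 requires Δl = ±1)
(c) forbidden — Δl = +2 (E1 requires Δl = ±1)
(d) forbidden — Δl = +5 (E1 requires Δl = ±1)
(e) forbidden — Δl = -4 (E1 requires Δl = ±1)
(f) forbidden — Δl = -5 (E1 requires Δl = ±1)
Total allowed: 0 of 6.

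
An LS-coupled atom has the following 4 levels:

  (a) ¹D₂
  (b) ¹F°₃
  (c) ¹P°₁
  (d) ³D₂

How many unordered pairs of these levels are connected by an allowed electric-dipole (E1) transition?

2

(a)–(b): allowed.
(a)–(c): allowed.
(a)–(d): forbidden (parity, ΔS).
(b)–(c): forbidden (parity, ΔL, ΔJ).
(b)–(d): forbidden (ΔS).
(c)–(d): forbidden (ΔS).
Allowed pairs: 2 of 6.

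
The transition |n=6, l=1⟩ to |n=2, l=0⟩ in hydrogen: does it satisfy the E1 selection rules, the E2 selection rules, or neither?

E1

Δl = 0 − 1 = -1; l_i + l_f = 1.
E1 (Δl = ±1): satisfied.
E2 (Δl = 0,±2, l_i+l_f ≥ 2): not satisfied.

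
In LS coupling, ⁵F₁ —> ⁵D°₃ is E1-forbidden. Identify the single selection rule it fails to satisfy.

Parity must change: even → odd — ✓.
ΔS = 0: S: 2 → 2 — ✓.
ΔL = 0, ±1 (not L=0↔0): L: 3 → 2, ΔL = -1 — ✓.
ΔJ = 0, ±1 (not J=0↔0): J: 1 → 3, ΔJ = +2 — ✗.

the ΔJ = 0, ±1 rule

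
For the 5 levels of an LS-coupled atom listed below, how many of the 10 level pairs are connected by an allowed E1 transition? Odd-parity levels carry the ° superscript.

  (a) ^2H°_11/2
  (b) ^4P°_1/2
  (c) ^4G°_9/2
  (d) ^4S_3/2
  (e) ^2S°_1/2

1

(a)–(b): forbidden (parity, ΔS, ΔL, ΔJ).
(a)–(c): forbidden (parity, ΔS).
(a)–(d): forbidden (ΔS, ΔL, ΔJ).
(a)–(e): forbidden (parity, ΔL, ΔJ).
(b)–(c): forbidden (parity, ΔL, ΔJ).
(b)–(d): allowed.
(b)–(e): forbidden (parity, ΔS).
(c)–(d): forbidden (ΔL, ΔJ).
(c)–(e): forbidden (parity, ΔS, ΔL, ΔJ).
(d)–(e): forbidden (ΔS, ΔL).
Allowed pairs: 1 of 10.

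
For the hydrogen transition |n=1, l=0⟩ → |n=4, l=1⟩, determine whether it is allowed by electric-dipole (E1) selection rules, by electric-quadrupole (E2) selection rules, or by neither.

E1

Δl = 1 − 0 = +1; l_i + l_f = 1.
E1 (Δl = ±1): satisfied.
E2 (Δl = 0,±2, l_i+l_f ≥ 2): not satisfied.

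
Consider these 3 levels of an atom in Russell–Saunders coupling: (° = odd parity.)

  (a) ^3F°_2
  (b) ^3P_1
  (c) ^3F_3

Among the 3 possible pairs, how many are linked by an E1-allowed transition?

1

(a)–(b): forbidden (ΔL).
(a)–(c): allowed.
(b)–(c): forbidden (parity, ΔL, ΔJ).
Allowed pairs: 1 of 3.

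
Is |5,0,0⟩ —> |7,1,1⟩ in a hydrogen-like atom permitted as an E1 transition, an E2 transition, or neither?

E1

Δl = 1 − 0 = +1; l_i + l_f = 1.
Δm_l = +1.
E1 (Δl = ±1, |Δm_l| ≤ 1): satisfied.
E2 (Δl = 0,±2, l_i+l_f ≥ 2, |Δm_l| ≤ 2): not satisfied.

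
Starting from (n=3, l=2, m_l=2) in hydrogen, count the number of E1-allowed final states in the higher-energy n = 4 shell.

E1 requires Δl = ±1, so l_f ∈ {1, 3}; with 0 ≤ l_f ≤ n_f−1 = 3, the allowed l_f values are {1, 3}.
For l_f = 1: m_f ∈ {m_i−1, m_i, m_i+1} ∩ [−1, 1] = {1} → 1 state.
For l_f = 3: m_f ∈ {m_i−1, m_i, m_i+1} ∩ [−3, 3] = {1, 2, 3} → 3 states.
Total: 4.

4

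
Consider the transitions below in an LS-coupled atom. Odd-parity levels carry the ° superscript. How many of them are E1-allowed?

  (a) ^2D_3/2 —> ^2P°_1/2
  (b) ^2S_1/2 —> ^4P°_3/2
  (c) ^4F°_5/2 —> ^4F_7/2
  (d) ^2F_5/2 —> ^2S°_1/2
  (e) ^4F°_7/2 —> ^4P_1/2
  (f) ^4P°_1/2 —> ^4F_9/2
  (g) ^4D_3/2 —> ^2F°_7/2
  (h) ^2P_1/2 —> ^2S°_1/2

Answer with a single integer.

3

(a) allowed
(b) forbidden (ΔS fails)
(c) allowed
(d) forbidden (ΔL, ΔJ fail)
(e) forbidden (ΔL, ΔJ fail)
(f) forbidden (ΔL, ΔJ fail)
(g) forbidden (ΔS, ΔJ fail)
(h) allowed
Total allowed: 3 of 8.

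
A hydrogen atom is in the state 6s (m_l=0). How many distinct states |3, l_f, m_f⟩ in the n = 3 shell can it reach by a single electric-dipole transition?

E1 requires Δl = ±1, so l_f ∈ {-1, 1}; with 0 ≤ l_f ≤ n_f−1 = 2, the allowed l_f values are {1}.
For l_f = 1: m_f ∈ {m_i−1, m_i, m_i+1} ∩ [−1, 1] = {-1, 0, 1} → 3 states.
Total: 3.

3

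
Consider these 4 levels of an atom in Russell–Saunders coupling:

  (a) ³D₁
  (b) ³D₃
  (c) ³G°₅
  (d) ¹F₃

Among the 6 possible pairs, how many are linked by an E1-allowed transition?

(a)–(b): forbidden (parity, ΔJ).
(a)–(c): forbidden (ΔL, ΔJ).
(a)–(d): forbidden (parity, ΔS, ΔJ).
(b)–(c): forbidden (ΔL, ΔJ).
(b)–(d): forbidden (parity, ΔS).
(c)–(d): forbidden (ΔS, ΔJ).
Allowed pairs: 0 of 6.

0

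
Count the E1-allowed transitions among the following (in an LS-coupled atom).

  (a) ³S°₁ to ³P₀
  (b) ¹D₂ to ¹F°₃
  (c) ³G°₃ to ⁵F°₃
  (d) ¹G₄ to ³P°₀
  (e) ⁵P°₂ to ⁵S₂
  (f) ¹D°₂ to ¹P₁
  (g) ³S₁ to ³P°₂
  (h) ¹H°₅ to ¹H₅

(a) allowed
(b) allowed
(c) forbidden (parity, ΔS fail)
(d) forbidden (ΔS, ΔL, ΔJ fail)
(e) allowed
(f) allowed
(g) allowed
(h) allowed
Total allowed: 6 of 8.

6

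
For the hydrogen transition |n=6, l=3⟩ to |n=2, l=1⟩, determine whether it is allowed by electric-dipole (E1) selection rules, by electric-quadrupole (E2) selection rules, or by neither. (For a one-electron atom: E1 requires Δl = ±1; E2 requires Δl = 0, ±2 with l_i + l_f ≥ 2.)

E2

Δl = 1 − 3 = -2; l_i + l_f = 4.
E1 (Δl = ±1): not satisfied.
E2 (Δl = 0,±2, l_i+l_f ≥ 2): satisfied.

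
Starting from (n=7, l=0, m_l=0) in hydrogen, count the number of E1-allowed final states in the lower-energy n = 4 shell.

3

E1 requires Δl = ±1, so l_f ∈ {-1, 1}; with 0 ≤ l_f ≤ n_f−1 = 3, the allowed l_f values are {1}.
For l_f = 1: m_f ∈ {m_i−1, m_i, m_i+1} ∩ [−1, 1] = {-1, 0, 1} → 3 states.
Total: 3.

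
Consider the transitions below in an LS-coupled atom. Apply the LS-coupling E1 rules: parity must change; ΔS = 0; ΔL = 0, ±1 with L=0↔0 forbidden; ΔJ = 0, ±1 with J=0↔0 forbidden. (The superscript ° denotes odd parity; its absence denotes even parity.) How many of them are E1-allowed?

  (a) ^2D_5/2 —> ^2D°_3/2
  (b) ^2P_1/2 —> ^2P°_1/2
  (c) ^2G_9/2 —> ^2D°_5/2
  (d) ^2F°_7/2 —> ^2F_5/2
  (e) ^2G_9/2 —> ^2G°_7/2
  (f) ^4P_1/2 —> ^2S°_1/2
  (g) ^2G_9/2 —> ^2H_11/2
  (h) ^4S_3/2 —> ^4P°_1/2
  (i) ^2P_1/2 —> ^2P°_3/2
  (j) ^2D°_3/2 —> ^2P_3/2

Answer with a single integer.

7

(a) allowed
(b) allowed
(c) forbidden (ΔL, ΔJ fail)
(d) allowed
(e) allowed
(f) forbidden (ΔS fails)
(g) forbidden (parity fails)
(h) allowed
(i) allowed
(j) allowed
Total allowed: 7 of 10.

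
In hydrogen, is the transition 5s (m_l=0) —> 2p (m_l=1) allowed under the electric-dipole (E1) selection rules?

allowed

l: 0 → 1 (Δl = +1). Δl = ±1 passes.
Δm_l = 1 − (0) = +1. E1 requires Δm_l = 0, ±1: passes.
All E1 selection rules are satisfied.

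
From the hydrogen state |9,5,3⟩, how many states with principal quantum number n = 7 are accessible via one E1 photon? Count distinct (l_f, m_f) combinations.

E1 requires Δl = ±1, so l_f ∈ {4, 6}; with 0 ≤ l_f ≤ n_f−1 = 6, the allowed l_f values are {4, 6}.
For l_f = 4: m_f ∈ {m_i−1, m_i, m_i+1} ∩ [−4, 4] = {2, 3, 4} → 3 states.
For l_f = 6: m_f ∈ {m_i−1, m_i, m_i+1} ∩ [−6, 6] = {2, 3, 4} → 3 states.
Total: 6.

6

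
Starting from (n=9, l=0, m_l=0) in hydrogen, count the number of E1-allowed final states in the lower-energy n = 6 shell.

3

E1 requires Δl = ±1, so l_f ∈ {-1, 1}; with 0 ≤ l_f ≤ n_f−1 = 5, the allowed l_f values are {1}.
For l_f = 1: m_f ∈ {m_i−1, m_i, m_i+1} ∩ [−1, 1] = {-1, 0, 1} → 3 states.
Total: 3.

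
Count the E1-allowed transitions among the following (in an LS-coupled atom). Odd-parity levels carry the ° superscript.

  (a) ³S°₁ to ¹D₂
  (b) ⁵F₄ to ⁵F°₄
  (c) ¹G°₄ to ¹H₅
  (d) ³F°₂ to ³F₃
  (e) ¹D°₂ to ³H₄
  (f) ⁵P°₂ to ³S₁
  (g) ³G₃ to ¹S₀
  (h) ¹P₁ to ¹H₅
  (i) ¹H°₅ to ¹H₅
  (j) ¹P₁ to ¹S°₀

(a) forbidden (ΔS, ΔL fail)
(b) allowed
(c) allowed
(d) allowed
(e) forbidden (ΔS, ΔL, ΔJ fail)
(f) forbidden (ΔS fails)
(g) forbidden (parity, ΔS, ΔL, ΔJ fail)
(h) forbidden (parity, ΔL, ΔJ fail)
(i) allowed
(j) allowed
Total allowed: 5 of 10.

5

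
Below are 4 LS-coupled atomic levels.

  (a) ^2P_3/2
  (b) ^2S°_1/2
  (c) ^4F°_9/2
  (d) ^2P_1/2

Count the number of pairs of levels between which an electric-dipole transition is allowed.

2

(a)–(b): allowed.
(a)–(c): forbidden (ΔS, ΔL, ΔJ).
(a)–(d): forbidden (parity).
(b)–(c): forbidden (parity, ΔS, ΔL, ΔJ).
(b)–(d): allowed.
(c)–(d): forbidden (ΔS, ΔL, ΔJ).
Allowed pairs: 2 of 6.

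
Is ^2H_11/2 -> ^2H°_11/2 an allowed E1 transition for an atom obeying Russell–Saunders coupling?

Reading off the term symbols: S 1/2→1/2, L 5→5, J 11/2→11/2, parity even→odd.
Parity must change: even → odd — satisfied.
ΔS = 0: S: 1/2 → 1/2 — satisfied.
ΔL = 0, ±1 (not L=0↔0): L: 5 → 5, ΔL = +0 — satisfied.
ΔJ = 0, ±1 (not J=0↔0): J: 11/2 → 11/2, ΔJ = +0 — satisfied.
All four E1 rules are satisfied.

allowed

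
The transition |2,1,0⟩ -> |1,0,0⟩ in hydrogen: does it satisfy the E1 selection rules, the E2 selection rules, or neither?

Δl = 0 − 1 = -1; l_i + l_f = 1.
Δm_l = +0.
E1 (Δl = ±1, |Δm_l| ≤ 1): satisfied.
E2 (Δl = 0,±2, l_i+l_f ≥ 2, |Δm_l| ≤ 2): not satisfied.

E1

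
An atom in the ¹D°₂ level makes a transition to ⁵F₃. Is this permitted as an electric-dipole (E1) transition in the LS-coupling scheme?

Parity must change: odd → even — ok.
ΔS = 0: S: 0 → 2 — fails.
ΔL = 0, ±1 (not L=0↔0): L: 2 → 3, ΔL = +1 — ok.
ΔJ = 0, ±1 (not J=0↔0): J: 2 → 3, ΔJ = +1 — ok.
Rule(s) violated: ΔS.

forbidden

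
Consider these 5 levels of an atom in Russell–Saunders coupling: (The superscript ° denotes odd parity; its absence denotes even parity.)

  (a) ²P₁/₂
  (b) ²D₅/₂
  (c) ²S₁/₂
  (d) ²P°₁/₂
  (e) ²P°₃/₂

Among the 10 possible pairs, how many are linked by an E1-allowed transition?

5

(a)–(b): forbidden (parity, ΔJ).
(a)–(c): forbidden (parity).
(a)–(d): allowed.
(a)–(e): allowed.
(b)–(c): forbidden (parity, ΔL, ΔJ).
(b)–(d): forbidden (ΔJ).
(b)–(e): allowed.
(c)–(d): allowed.
(c)–(e): allowed.
(d)–(e): forbidden (parity).
Allowed pairs: 5 of 10.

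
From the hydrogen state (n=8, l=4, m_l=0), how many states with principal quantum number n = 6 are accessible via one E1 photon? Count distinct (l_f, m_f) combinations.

E1 requires Δl = ±1, so l_f ∈ {3, 5}; with 0 ≤ l_f ≤ n_f−1 = 5, the allowed l_f values are {3, 5}.
For l_f = 3: m_f ∈ {m_i−1, m_i, m_i+1} ∩ [−3, 3] = {-1, 0, 1} → 3 states.
For l_f = 5: m_f ∈ {m_i−1, m_i, m_i+1} ∩ [−5, 5] = {-1, 0, 1} → 3 states.
Total: 6.

6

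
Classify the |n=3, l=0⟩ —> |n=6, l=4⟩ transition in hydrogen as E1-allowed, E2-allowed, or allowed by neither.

Δl = 4 − 0 = +4; l_i + l_f = 4.
E1 (Δl = ±1): not satisfied.
E2 (Δl = 0,±2, l_i+l_f ≥ 2): not satisfied.

neither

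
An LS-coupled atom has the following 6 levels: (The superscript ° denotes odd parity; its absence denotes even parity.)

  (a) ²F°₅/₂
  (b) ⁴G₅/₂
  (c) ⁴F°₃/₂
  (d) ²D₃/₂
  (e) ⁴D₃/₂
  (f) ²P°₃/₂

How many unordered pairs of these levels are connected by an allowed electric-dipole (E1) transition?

4

(a)–(b): forbidden (ΔS).
(a)–(c): forbidden (parity, ΔS).
(a)–(d): allowed.
(a)–(e): forbidden (ΔS).
(a)–(f): forbidden (parity, ΔL).
(b)–(c): allowed.
(b)–(d): forbidden (parity, ΔS, ΔL).
(b)–(e): forbidden (parity, ΔL).
(b)–(f): forbidden (ΔS, ΔL).
(c)–(d): forbidden (ΔS).
(c)–(e): allowed.
(c)–(f): forbidden (parity, ΔS, ΔL).
(d)–(e): forbidden (parity, ΔS).
(d)–(f): allowed.
(e)–(f): forbidden (ΔS).
Allowed pairs: 4 of 15.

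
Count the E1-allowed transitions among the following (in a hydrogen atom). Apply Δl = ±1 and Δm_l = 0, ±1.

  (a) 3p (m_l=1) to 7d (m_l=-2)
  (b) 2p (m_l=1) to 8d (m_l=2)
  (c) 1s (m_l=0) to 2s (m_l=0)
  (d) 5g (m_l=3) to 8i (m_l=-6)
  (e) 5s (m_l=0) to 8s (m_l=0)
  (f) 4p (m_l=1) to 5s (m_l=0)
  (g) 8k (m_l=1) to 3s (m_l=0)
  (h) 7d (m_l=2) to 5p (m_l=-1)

2

(a) forbidden — Δm_l = -3 (E1 requires Δm_l = 0, ±1)
(b) allowed
(c) forbidden — Δl = +0 (E1 requires Δl = ±1)
(d) forbidden — Δl = +2 (E1 requires Δl = ±1); Δm_l = -9 (E1 requires Δm_l = 0, ±1)
(e) forbidden — Δl = +0 (E1 requires Δl = ±1)
(f) allowed
(g) forbidden — Δl = -7 (E1 requires Δl = ±1)
(h) forbidden — Δm_l = -3 (E1 requires Δm_l = 0, ±1)
Total allowed: 2 of 8.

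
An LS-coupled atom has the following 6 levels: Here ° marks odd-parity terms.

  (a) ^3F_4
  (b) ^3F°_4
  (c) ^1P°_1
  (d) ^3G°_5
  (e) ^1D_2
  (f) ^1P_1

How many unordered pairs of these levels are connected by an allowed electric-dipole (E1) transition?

(a)–(b): allowed.
(a)–(c): forbidden (ΔS, ΔL, ΔJ).
(a)–(d): allowed.
(a)–(e): forbidden (parity, ΔS, ΔJ).
(a)–(f): forbidden (parity, ΔS, ΔL, ΔJ).
(b)–(c): forbidden (parity, ΔS, ΔL, ΔJ).
(b)–(d): forbidden (parity).
(b)–(e): forbidden (ΔS, ΔJ).
(b)–(f): forbidden (ΔS, ΔL, ΔJ).
(c)–(d): forbidden (parity, ΔS, ΔL, ΔJ).
(c)–(e): allowed.
(c)–(f): allowed.
(d)–(e): forbidden (ΔS, ΔL, ΔJ).
(d)–(f): forbidden (ΔS, ΔL, ΔJ).
(e)–(f): forbidden (parity).
Allowed pairs: 4 of 15.

4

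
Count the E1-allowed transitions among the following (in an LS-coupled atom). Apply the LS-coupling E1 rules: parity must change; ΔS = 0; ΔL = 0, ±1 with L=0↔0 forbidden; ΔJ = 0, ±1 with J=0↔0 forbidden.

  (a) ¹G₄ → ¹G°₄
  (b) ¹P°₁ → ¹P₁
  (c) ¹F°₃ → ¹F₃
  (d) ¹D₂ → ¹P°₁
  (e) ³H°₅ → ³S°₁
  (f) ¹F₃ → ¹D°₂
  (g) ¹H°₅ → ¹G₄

6

(a) allowed
(b) allowed
(c) allowed
(d) allowed
(e) forbidden (parity, ΔL, ΔJ fail)
(f) allowed
(g) allowed
Total allowed: 6 of 7.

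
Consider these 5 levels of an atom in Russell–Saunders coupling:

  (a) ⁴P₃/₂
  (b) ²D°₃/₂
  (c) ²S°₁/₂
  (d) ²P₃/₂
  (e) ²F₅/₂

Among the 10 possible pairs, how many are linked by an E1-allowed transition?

(a)–(b): forbidden (ΔS).
(a)–(c): forbidden (ΔS).
(a)–(d): forbidden (parity, ΔS).
(a)–(e): forbidden (parity, ΔS, ΔL).
(b)–(c): forbidden (parity, ΔL).
(b)–(d): allowed.
(b)–(e): allowed.
(c)–(d): allowed.
(c)–(e): forbidden (ΔL, ΔJ).
(d)–(e): forbidden (parity, ΔL).
Allowed pairs: 3 of 10.

3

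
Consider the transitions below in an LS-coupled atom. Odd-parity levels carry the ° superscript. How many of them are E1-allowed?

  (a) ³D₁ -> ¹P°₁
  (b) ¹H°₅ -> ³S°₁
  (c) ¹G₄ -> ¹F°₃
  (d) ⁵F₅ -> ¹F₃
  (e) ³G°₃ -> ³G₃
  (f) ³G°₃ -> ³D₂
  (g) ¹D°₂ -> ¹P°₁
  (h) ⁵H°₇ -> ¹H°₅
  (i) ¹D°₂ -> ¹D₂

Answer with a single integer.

(a) forbidden (ΔS fails)
(b) forbidden (parity, ΔS, ΔL, ΔJ fail)
(c) allowed
(d) forbidden (parity, ΔS, ΔJ fail)
(e) allowed
(f) forbidden (ΔL fails)
(g) forbidden (parity fails)
(h) forbidden (parity, ΔS, ΔJ fail)
(i) allowed
Total allowed: 3 of 9.

3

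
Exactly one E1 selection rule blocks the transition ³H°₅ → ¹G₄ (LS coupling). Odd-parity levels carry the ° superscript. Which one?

Initial level: S=1, L=5, J=5, parity odd. Final level: S=0, L=4, J=4, parity even.
Parity must change: odd → even — ✓.
ΔS = 0: S: 1 → 0 — ✗.
ΔL = 0, ±1 (not L=0↔0): L: 5 → 4, ΔL = -1 — ✓.
ΔJ = 0, ±1 (not J=0↔0): J: 5 → 4, ΔJ = -1 — ✓.

the ΔS = 0 rule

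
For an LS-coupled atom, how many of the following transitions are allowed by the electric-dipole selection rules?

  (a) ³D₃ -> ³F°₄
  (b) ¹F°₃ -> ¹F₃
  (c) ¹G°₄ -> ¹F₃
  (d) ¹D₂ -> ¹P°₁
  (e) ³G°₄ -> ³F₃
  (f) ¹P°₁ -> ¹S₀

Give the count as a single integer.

(a) allowed
(b) allowed
(c) allowed
(d) allowed
(e) allowed
(f) allowed
Total allowed: 6 of 6.

6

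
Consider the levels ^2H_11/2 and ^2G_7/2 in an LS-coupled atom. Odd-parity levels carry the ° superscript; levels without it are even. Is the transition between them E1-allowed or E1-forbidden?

Reading off the term symbols: S 1/2→1/2, L 5→4, J 11/2→7/2, parity even→even.
Parity must change: even → even — ✗.
ΔS = 0: S: 1/2 → 1/2 — ✓.
ΔL = 0, ±1 (not L=0↔0): L: 5 → 4, ΔL = -1 — ✓.
ΔJ = 0, ±1 (not J=0↔0): J: 11/2 → 7/2, ΔJ = -2 — ✗.
Rule(s) violated: parity, ΔJ.

forbidden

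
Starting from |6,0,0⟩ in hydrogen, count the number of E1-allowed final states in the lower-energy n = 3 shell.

E1 requires Δl = ±1, so l_f ∈ {-1, 1}; with 0 ≤ l_f ≤ n_f−1 = 2, the allowed l_f values are {1}.
For l_f = 1: m_f ∈ {m_i−1, m_i, m_i+1} ∩ [−1, 1] = {-1, 0, 1} → 3 states.
Total: 3.

3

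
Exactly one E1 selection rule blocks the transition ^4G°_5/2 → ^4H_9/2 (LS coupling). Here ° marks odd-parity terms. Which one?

Initial level: S=3/2, L=4, J=5/2, parity odd. Final level: S=3/2, L=5, J=9/2, parity even.
Parity must change: odd → even — passes.
ΔS = 0: S: 3/2 → 3/2 — passes.
ΔL = 0, ±1 (not L=0↔0): L: 4 → 5, ΔL = +1 — passes.
ΔJ = 0, ±1 (not J=0↔0): J: 5/2 → 9/2, ΔJ = +2 — fails.

the ΔJ = 0, ±1 rule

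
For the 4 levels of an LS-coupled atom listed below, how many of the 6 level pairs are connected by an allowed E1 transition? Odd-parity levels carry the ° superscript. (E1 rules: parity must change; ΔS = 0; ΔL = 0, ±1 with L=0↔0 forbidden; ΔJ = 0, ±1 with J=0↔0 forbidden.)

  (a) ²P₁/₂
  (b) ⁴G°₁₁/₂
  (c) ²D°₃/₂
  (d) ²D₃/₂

2

(a)–(b): forbidden (ΔS, ΔL, ΔJ).
(a)–(c): allowed.
(a)–(d): forbidden (parity).
(b)–(c): forbidden (parity, ΔS, ΔL, ΔJ).
(b)–(d): forbidden (ΔS, ΔL, ΔJ).
(c)–(d): allowed.
Allowed pairs: 2 of 6.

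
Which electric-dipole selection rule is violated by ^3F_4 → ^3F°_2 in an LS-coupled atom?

ΔL = 0, ±1 (not L=0↔0): L: 3 → 3, ΔL = +0 — ok.
ΔS = 0: S: 1 → 1 — ok.
Parity must change: even → odd — ok.
ΔJ = 0, ±1 (not J=0↔0): J: 4 → 2, ΔJ = -2 — fails.

the ΔJ = 0, ±1 rule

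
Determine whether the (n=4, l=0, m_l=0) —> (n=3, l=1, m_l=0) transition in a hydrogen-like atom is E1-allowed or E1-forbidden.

Δl = 1 − 0 = +1; the E1 rule Δl = ±1 is ✓.
m_l: 0 → 0 (Δm_l = +0). |Δm_l| ≤ 1 ✓.
All E1 selection rules are satisfied.

allowed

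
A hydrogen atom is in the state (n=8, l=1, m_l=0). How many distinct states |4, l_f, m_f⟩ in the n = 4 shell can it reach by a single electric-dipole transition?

E1 requires Δl = ±1, so l_f ∈ {0, 2}; with 0 ≤ l_f ≤ n_f−1 = 3, the allowed l_f values are {0, 2}.
For l_f = 0: m_f ∈ {m_i−1, m_i, m_i+1} ∩ [−0, 0] = {0} → 1 state.
For l_f = 2: m_f ∈ {m_i−1, m_i, m_i+1} ∩ [−2, 2] = {-1, 0, 1} → 3 states.
Total: 4.

4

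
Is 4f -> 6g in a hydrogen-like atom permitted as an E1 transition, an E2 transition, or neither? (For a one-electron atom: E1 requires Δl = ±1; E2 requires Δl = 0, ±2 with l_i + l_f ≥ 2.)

Δl = 4 − 3 = +1; l_i + l_f = 7.
E1 (Δl = ±1): satisfied.
E2 (Δl = 0,±2, l_i+l_f ≥ 2): not satisfied.

E1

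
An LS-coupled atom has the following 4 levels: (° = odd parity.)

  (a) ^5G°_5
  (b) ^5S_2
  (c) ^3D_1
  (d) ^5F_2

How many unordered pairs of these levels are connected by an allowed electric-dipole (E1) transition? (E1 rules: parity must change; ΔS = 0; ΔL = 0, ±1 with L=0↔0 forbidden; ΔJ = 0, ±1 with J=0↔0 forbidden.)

0

(a)–(b): forbidden (ΔL, ΔJ).
(a)–(c): forbidden (ΔS, ΔL, ΔJ).
(a)–(d): forbidden (ΔJ).
(b)–(c): forbidden (parity, ΔS, ΔL).
(b)–(d): forbidden (parity, ΔL).
(c)–(d): forbidden (parity, ΔS).
Allowed pairs: 0 of 6.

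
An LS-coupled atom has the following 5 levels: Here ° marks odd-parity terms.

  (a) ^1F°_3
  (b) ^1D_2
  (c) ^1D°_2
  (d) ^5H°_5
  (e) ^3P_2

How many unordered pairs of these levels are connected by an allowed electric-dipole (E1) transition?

2

(a)–(b): allowed.
(a)–(c): forbidden (parity).
(a)–(d): forbidden (parity, ΔS, ΔL, ΔJ).
(a)–(e): forbidden (ΔS, ΔL).
(b)–(c): allowed.
(b)–(d): forbidden (ΔS, ΔL, ΔJ).
(b)–(e): forbidden (parity, ΔS).
(c)–(d): forbidden (parity, ΔS, ΔL, ΔJ).
(c)–(e): forbidden (ΔS).
(d)–(e): forbidden (ΔS, ΔL, ΔJ).
Allowed pairs: 2 of 10.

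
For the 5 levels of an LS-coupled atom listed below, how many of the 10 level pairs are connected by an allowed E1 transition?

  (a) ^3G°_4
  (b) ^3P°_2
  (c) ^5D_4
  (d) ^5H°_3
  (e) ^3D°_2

(a)–(b): forbidden (parity, ΔL, ΔJ).
(a)–(c): forbidden (ΔS, ΔL).
(a)–(d): forbidden (parity, ΔS).
(a)–(e): forbidden (parity, ΔL, ΔJ).
(b)–(c): forbidden (ΔS, ΔJ).
(b)–(d): forbidden (parity, ΔS, ΔL).
(b)–(e): forbidden (parity).
(c)–(d): forbidden (ΔL).
(c)–(e): forbidden (ΔS, ΔJ).
(d)–(e): forbidden (parity, ΔS, ΔL).
Allowed pairs: 0 of 10.

0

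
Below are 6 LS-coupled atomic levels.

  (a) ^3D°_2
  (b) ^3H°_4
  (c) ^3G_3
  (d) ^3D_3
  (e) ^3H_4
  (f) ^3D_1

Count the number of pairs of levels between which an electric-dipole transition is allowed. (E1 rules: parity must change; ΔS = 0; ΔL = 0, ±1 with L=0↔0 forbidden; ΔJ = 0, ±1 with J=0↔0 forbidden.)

(a)–(b): forbidden (parity, ΔL, ΔJ).
(a)–(c): forbidden (ΔL).
(a)–(d): allowed.
(a)–(e): forbidden (ΔL, ΔJ).
(a)–(f): allowed.
(b)–(c): allowed.
(b)–(d): forbidden (ΔL).
(b)–(e): allowed.
(b)–(f): forbidden (ΔL, ΔJ).
(c)–(d): forbidden (parity, ΔL).
(c)–(e): forbidden (parity).
(c)–(f): forbidden (parity, ΔL, ΔJ).
(d)–(e): forbidden (parity, ΔL).
(d)–(f): forbidden (parity, ΔJ).
(e)–(f): forbidden (parity, ΔL, ΔJ).
Allowed pairs: 4 of 15.

4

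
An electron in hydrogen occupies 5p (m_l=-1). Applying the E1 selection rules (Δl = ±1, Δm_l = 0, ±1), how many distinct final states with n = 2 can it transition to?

1

E1 requires Δl = ±1, so l_f ∈ {0, 2}; with 0 ≤ l_f ≤ n_f−1 = 1, the allowed l_f values are {0}.
For l_f = 0: m_f ∈ {m_i−1, m_i, m_i+1} ∩ [−0, 0] = {0} → 1 state.
Total: 1.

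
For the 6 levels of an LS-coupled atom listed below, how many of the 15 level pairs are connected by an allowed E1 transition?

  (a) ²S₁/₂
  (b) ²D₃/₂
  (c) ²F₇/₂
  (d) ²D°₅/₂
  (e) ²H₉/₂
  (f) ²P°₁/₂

(a)–(b): forbidden (parity, ΔL).
(a)–(c): forbidden (parity, ΔL, ΔJ).
(a)–(d): forbidden (ΔL, ΔJ).
(a)–(e): forbidden (parity, ΔL, ΔJ).
(a)–(f): allowed.
(b)–(c): forbidden (parity, ΔJ).
(b)–(d): allowed.
(b)–(e): forbidden (parity, ΔL, ΔJ).
(b)–(f): allowed.
(c)–(d): allowed.
(c)–(e): forbidden (parity, ΔL).
(c)–(f): forbidden (ΔL, ΔJ).
(d)–(e): forbidden (ΔL, ΔJ).
(d)–(f): forbidden (parity, ΔJ).
(e)–(f): forbidden (ΔL, ΔJ).
Allowed pairs: 4 of 15.

4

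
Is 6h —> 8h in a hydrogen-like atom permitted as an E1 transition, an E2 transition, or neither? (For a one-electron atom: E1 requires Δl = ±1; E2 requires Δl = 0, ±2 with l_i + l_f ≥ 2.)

E2

Δl = 5 − 5 = +0; l_i + l_f = 10.
E1 (Δl = ±1): not satisfied.
E2 (Δl = 0,±2, l_i+l_f ≥ 2): satisfied.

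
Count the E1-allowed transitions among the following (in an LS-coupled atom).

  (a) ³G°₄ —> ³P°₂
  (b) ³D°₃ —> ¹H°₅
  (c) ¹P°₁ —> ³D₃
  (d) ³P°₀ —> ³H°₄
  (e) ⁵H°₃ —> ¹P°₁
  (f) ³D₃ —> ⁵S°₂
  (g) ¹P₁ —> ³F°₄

0

(a) forbidden (parity, ΔL, ΔJ fail)
(b) forbidden (parity, ΔS, ΔL, ΔJ fail)
(c) forbidden (ΔS, ΔJ fail)
(d) forbidden (parity, ΔL, ΔJ fail)
(e) forbidden (parity, ΔS, ΔL, ΔJ fail)
(f) forbidden (ΔS, ΔL fail)
(g) forbidden (ΔS, ΔL, ΔJ fail)
Total allowed: 0 of 7.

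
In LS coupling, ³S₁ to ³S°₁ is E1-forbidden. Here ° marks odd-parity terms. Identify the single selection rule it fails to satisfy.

the L=0 ↔ L=0 exclusion

Reading off the term symbols: S 1→1, L 0→0, J 1→1, parity even→odd.
ΔJ = 0, ±1 (not J=0↔0): J: 1 → 1, ΔJ = +0 — ✓.
ΔL = 0, ±1 (not L=0↔0): L: 0 → 0, ΔL = +0 — ✗.
Parity must change: even → odd — ✓.
ΔS = 0: S: 1 → 1 — ✓.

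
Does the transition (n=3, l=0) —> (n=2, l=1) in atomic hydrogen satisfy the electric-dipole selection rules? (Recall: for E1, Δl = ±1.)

Initial l = 0, final l = 1, so Δl = +1. E1 requires Δl = ±1: passes.
All E1 selection rules are satisfied.

allowed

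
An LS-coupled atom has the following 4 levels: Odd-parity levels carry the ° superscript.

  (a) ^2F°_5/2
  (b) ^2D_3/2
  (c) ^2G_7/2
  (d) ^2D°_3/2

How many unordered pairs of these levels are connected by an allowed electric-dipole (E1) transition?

3

(a)–(b): allowed.
(a)–(c): allowed.
(a)–(d): forbidden (parity).
(b)–(c): forbidden (parity, ΔL, ΔJ).
(b)–(d): allowed.
(c)–(d): forbidden (ΔL, ΔJ).
Allowed pairs: 3 of 6.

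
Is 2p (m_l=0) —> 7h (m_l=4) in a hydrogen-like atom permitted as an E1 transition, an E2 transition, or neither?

Δl = 5 − 1 = +4; l_i + l_f = 6.
Δm_l = +4.
E1 (Δl = ±1, |Δm_l| ≤ 1): not satisfied.
E2 (Δl = 0,±2, l_i+l_f ≥ 2, |Δm_l| ≤ 2): not satisfied.

neither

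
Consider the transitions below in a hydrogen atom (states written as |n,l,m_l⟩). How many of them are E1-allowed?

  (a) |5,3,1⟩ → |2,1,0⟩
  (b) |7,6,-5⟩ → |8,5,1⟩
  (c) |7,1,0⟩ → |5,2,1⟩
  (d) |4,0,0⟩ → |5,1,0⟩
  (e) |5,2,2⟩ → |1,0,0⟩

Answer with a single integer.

(a) forbidden — Δl = -2 (E1 requires Δl = ±1)
(b) forbidden — Δm_l = +6 (E1 requires Δm_l = 0, ±1)
(c) allowed
(d) allowed
(e) forbidden — Δl = -2 (E1 requires Δl = ±1); Δm_l = -2 (E1 requires Δm_l = 0, ±1)
Total allowed: 2 of 5.

2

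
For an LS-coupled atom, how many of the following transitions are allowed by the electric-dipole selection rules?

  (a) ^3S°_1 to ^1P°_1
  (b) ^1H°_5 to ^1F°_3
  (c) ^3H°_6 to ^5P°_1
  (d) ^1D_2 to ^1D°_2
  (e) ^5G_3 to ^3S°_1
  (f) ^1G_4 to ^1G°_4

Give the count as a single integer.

(a) forbidden (parity, ΔS fail)
(b) forbidden (parity, ΔL, ΔJ fail)
(c) forbidden (parity, ΔS, ΔL, ΔJ fail)
(d) allowed
(e) forbidden (ΔS, ΔL, ΔJ fail)
(f) allowed
Total allowed: 2 of 6.

2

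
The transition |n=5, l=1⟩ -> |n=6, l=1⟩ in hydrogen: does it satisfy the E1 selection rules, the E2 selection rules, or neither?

Δl = 1 − 1 = +0; l_i + l_f = 2.
E1 (Δl = ±1): not satisfied.
E2 (Δl = 0,±2, l_i+l_f ≥ 2): satisfied.

E2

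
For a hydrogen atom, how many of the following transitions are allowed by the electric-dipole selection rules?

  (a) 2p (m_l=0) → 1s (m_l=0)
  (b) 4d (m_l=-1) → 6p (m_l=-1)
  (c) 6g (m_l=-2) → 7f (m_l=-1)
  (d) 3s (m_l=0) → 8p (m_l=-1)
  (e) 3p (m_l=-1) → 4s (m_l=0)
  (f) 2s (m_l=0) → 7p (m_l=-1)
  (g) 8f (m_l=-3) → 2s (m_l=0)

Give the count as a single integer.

(a) allowed
(b) allowed
(c) allowed
(d) allowed
(e) allowed
(f) allowed
(g) forbidden — Δl = -3 (E1 requires Δl = ±1); Δm_l = +3 (E1 requires Δm_l = 0, ±1)
Total allowed: 6 of 7.

6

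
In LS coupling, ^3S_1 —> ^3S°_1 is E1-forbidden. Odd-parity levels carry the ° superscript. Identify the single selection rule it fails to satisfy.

the L=0 ↔ L=0 exclusion

Parity must change: even → odd — passes.
ΔS = 0: S: 1 → 1 — passes.
ΔL = 0, ±1 (not L=0↔0): L: 0 → 0, ΔL = +0 — fails.
ΔJ = 0, ±1 (not J=0↔0): J: 1 → 1, ΔJ = +0 — passes.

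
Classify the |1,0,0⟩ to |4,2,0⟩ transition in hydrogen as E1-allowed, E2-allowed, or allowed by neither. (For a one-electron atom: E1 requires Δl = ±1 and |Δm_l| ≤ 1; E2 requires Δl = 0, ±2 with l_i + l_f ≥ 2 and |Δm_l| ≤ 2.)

E2

Δl = 2 − 0 = +2; l_i + l_f = 2.
Δm_l = +0.
E1 (Δl = ±1, |Δm_l| ≤ 1): not satisfied.
E2 (Δl = 0,±2, l_i+l_f ≥ 2, |Δm_l| ≤ 2): satisfied.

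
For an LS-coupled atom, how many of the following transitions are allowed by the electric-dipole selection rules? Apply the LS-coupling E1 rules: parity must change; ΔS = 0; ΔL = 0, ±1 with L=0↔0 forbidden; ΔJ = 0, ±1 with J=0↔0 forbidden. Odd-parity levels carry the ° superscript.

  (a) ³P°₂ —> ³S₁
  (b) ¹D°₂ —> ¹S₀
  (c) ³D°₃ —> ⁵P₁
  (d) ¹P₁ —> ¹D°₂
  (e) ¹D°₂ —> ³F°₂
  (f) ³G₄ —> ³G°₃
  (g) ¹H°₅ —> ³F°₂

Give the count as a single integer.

(a) allowed
(b) forbidden (ΔL, ΔJ fail)
(c) forbidden (ΔS, ΔJ fail)
(d) allowed
(e) forbidden (parity, ΔS fail)
(f) allowed
(g) forbidden (parity, ΔS, ΔL, ΔJ fail)
Total allowed: 3 of 7.

3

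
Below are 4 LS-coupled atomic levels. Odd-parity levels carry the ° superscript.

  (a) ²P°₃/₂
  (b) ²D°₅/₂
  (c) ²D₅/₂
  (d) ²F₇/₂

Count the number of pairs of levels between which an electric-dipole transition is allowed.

(a)–(b): forbidden (parity).
(a)–(c): allowed.
(a)–(d): forbidden (ΔL, ΔJ).
(b)–(c): allowed.
(b)–(d): allowed.
(c)–(d): forbidden (parity).
Allowed pairs: 3 of 6.

3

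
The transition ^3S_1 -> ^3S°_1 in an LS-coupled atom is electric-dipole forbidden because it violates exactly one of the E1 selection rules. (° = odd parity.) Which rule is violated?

ΔS = 0: S: 1 → 1 — passes.
ΔJ = 0, ±1 (not J=0↔0): J: 1 → 1, ΔJ = +0 — passes.
Parity must change: even → odd — passes.
ΔL = 0, ±1 (not L=0↔0): L: 0 → 0, ΔL = +0 — fails.

the L=0 ↔ L=0 exclusion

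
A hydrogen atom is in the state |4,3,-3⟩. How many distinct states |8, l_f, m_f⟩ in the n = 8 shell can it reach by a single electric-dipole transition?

4

E1 requires Δl = ±1, so l_f ∈ {2, 4}; with 0 ≤ l_f ≤ n_f−1 = 7, the allowed l_f values are {2, 4}.
For l_f = 2: m_f ∈ {m_i−1, m_i, m_i+1} ∩ [−2, 2] = {-2} → 1 state.
For l_f = 4: m_f ∈ {m_i−1, m_i, m_i+1} ∩ [−4, 4] = {-4, -3, -2} → 3 states.
Total: 4.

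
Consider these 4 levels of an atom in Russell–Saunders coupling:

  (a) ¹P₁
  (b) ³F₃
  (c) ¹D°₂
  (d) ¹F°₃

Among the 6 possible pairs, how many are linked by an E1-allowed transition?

(a)–(b): forbidden (parity, ΔS, ΔL, ΔJ).
(a)–(c): allowed.
(a)–(d): forbidden (ΔL, ΔJ).
(b)–(c): forbidden (ΔS).
(b)–(d): forbidden (ΔS).
(c)–(d): forbidden (parity).
Allowed pairs: 1 of 6.

1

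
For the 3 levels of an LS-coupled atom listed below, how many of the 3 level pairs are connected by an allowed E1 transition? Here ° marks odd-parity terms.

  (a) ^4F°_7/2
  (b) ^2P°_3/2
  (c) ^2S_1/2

(a)–(b): forbidden (parity, ΔS, ΔL, ΔJ).
(a)–(c): forbidden (ΔS, ΔL, ΔJ).
(b)–(c): allowed.
Allowed pairs: 1 of 3.

1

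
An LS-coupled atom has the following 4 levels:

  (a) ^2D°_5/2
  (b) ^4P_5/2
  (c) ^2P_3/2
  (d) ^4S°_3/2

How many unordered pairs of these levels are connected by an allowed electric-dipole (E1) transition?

(a)–(b): forbidden (ΔS).
(a)–(c): allowed.
(a)–(d): forbidden (parity, ΔS, ΔL).
(b)–(c): forbidden (parity, ΔS).
(b)–(d): allowed.
(c)–(d): forbidden (ΔS).
Allowed pairs: 2 of 6.

2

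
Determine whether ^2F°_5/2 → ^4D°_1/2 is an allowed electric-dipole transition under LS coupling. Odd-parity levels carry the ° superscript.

Reading off the term symbols: S 1/2→3/2, L 3→2, J 5/2→1/2, parity odd→odd.
Parity must change: odd → odd — fails.
ΔL = 0, ±1 (not L=0↔0): L: 3 → 2, ΔL = -1 — passes.
ΔJ = 0, ±1 (not J=0↔0): J: 5/2 → 1/2, ΔJ = -2 — fails.
ΔS = 0: S: 1/2 → 3/2 — fails.
Rule(s) violated: parity, ΔS, ΔJ.

forbidden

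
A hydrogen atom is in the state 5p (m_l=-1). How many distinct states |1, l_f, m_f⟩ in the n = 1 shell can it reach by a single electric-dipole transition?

1

E1 requires Δl = ±1, so l_f ∈ {0, 2}; with 0 ≤ l_f ≤ n_f−1 = 0, the allowed l_f values are {0}.
For l_f = 0: m_f ∈ {m_i−1, m_i, m_i+1} ∩ [−0, 0] = {0} → 1 state.
Total: 1.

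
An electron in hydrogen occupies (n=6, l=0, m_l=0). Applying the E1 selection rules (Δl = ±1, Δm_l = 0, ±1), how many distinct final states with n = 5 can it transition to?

E1 requires Δl = ±1, so l_f ∈ {-1, 1}; with 0 ≤ l_f ≤ n_f−1 = 4, the allowed l_f values are {1}.
For l_f = 1: m_f ∈ {m_i−1, m_i, m_i+1} ∩ [−1, 1] = {-1, 0, 1} → 3 states.
Total: 3.

3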